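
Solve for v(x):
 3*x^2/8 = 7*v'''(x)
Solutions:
 v(x) = C1 + C2*x + C3*x^2 + x^5/1120


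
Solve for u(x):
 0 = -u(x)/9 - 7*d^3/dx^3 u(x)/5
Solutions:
 u(x) = C3*exp(-735^(1/3)*x/21) + (C1*sin(245^(1/3)*3^(5/6)*x/42) + C2*cos(245^(1/3)*3^(5/6)*x/42))*exp(735^(1/3)*x/42)


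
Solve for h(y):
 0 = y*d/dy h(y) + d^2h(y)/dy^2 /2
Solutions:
 h(y) = C1 + C2*erf(y)


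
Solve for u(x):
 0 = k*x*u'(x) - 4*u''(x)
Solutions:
 u(x) = Piecewise((-sqrt(2)*sqrt(pi)*C1*erf(sqrt(2)*x*sqrt(-k)/4)/sqrt(-k) - C2, (k > 0) | (k < 0)), (-C1*x - C2, True))


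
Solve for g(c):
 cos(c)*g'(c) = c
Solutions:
 g(c) = C1 + Integral(c/cos(c), c)


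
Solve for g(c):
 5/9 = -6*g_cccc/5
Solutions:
 g(c) = C1 + C2*c + C3*c^2 + C4*c^3 - 25*c^4/1296


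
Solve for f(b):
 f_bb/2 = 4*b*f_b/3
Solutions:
 f(b) = C1 + C2*erfi(2*sqrt(3)*b/3)


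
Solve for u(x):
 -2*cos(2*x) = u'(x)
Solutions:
 u(x) = C1 - sin(2*x)


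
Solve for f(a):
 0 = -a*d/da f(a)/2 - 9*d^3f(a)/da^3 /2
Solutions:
 f(a) = C1 + Integral(C2*airyai(-3^(1/3)*a/3) + C3*airybi(-3^(1/3)*a/3), a)


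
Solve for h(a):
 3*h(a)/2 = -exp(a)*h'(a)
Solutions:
 h(a) = C1*exp(3*exp(-a)/2)


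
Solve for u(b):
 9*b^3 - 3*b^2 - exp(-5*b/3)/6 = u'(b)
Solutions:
 u(b) = C1 + 9*b^4/4 - b^3 + exp(-5*b/3)/10


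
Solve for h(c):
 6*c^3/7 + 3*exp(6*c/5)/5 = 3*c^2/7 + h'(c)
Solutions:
 h(c) = C1 + 3*c^4/14 - c^3/7 + exp(6*c/5)/2


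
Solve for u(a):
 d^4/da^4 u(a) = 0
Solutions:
 u(a) = C1 + C2*a + C3*a^2 + C4*a^3


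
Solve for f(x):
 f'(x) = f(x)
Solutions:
 f(x) = C1*exp(x)


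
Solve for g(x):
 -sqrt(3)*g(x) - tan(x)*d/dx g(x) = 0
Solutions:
 g(x) = C1/sin(x)^(sqrt(3))


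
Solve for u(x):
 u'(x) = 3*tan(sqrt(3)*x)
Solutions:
 u(x) = C1 - sqrt(3)*log(cos(sqrt(3)*x))


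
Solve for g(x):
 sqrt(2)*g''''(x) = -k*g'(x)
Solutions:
 g(x) = C1 + C2*exp(2^(5/6)*x*(-k)^(1/3)/2) + C3*exp(2^(5/6)*x*(-k)^(1/3)*(-1 + sqrt(3)*I)/4) + C4*exp(-2^(5/6)*x*(-k)^(1/3)*(1 + sqrt(3)*I)/4)


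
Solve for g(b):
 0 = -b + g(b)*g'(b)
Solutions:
 g(b) = -sqrt(C1 + b^2)
 g(b) = sqrt(C1 + b^2)


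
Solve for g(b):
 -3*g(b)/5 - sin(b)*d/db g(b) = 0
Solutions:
 g(b) = C1*(cos(b) + 1)^(3/10)/(cos(b) - 1)^(3/10)


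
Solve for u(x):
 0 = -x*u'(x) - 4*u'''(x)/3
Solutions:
 u(x) = C1 + Integral(C2*airyai(-6^(1/3)*x/2) + C3*airybi(-6^(1/3)*x/2), x)


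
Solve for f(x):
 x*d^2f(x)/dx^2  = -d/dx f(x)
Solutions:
 f(x) = C1 + C2*log(x)


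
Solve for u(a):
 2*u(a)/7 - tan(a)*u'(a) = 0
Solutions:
 u(a) = C1*sin(a)^(2/7)


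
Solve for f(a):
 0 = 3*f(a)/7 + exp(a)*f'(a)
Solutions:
 f(a) = C1*exp(3*exp(-a)/7)


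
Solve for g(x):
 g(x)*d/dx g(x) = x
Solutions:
 g(x) = -sqrt(C1 + x^2)
 g(x) = sqrt(C1 + x^2)


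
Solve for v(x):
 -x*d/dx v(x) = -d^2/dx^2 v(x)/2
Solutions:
 v(x) = C1 + C2*erfi(x)


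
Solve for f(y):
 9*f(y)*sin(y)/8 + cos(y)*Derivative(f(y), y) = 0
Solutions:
 f(y) = C1*cos(y)^(9/8)


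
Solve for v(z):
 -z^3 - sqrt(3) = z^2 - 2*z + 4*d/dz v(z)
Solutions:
 v(z) = C1 - z^4/16 - z^3/12 + z^2/4 - sqrt(3)*z/4


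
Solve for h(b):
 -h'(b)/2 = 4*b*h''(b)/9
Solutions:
 h(b) = C1 + C2/b^(1/8)


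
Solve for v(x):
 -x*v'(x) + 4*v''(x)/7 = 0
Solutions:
 v(x) = C1 + C2*erfi(sqrt(14)*x/4)


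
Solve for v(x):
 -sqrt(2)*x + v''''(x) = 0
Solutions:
 v(x) = C1 + C2*x + C3*x^2 + C4*x^3 + sqrt(2)*x^5/120


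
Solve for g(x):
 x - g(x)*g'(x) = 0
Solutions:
 g(x) = -sqrt(C1 + x^2)
 g(x) = sqrt(C1 + x^2)


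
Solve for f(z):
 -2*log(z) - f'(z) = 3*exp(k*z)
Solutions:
 f(z) = C1 - 2*z*log(z) + 2*z + Piecewise((-3*exp(k*z)/k, Ne(k, 0)), (-3*z, True))


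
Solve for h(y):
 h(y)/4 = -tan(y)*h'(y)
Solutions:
 h(y) = C1/sin(y)^(1/4)


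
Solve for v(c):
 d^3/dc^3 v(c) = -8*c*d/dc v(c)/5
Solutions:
 v(c) = C1 + Integral(C2*airyai(-2*5^(2/3)*c/5) + C3*airybi(-2*5^(2/3)*c/5), c)


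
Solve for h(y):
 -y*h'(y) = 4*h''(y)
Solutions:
 h(y) = C1 + C2*erf(sqrt(2)*y/4)


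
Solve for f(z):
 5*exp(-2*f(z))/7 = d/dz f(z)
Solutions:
 f(z) = log(-sqrt(C1 + 70*z)) - log(7)
 f(z) = log(C1 + 70*z)/2 - log(7)


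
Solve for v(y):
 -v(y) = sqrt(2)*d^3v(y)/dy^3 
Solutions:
 v(y) = C3*exp(-2^(5/6)*y/2) + (C1*sin(2^(5/6)*sqrt(3)*y/4) + C2*cos(2^(5/6)*sqrt(3)*y/4))*exp(2^(5/6)*y/4)


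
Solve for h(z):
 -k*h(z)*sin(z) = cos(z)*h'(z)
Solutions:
 h(z) = C1*exp(k*log(cos(z)))


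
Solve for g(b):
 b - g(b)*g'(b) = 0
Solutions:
 g(b) = -sqrt(C1 + b^2)
 g(b) = sqrt(C1 + b^2)


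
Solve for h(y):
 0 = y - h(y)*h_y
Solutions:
 h(y) = -sqrt(C1 + y^2)
 h(y) = sqrt(C1 + y^2)


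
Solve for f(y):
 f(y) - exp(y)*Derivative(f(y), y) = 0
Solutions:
 f(y) = C1*exp(-exp(-y))


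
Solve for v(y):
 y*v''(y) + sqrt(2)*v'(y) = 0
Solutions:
 v(y) = C1 + C2*y^(1 - sqrt(2))


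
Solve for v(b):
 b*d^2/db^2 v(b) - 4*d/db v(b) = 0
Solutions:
 v(b) = C1 + C2*b^5


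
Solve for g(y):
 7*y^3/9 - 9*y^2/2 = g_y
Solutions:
 g(y) = C1 + 7*y^4/36 - 3*y^3/2


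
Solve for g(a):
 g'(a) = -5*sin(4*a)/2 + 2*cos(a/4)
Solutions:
 g(a) = C1 + 8*sin(a/4) + 5*cos(4*a)/8


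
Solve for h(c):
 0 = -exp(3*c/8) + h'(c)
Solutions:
 h(c) = C1 + 8*exp(3*c/8)/3


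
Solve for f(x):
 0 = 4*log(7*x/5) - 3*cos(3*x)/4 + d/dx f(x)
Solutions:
 f(x) = C1 - 4*x*log(x) - 4*x*log(7) + 4*x + 4*x*log(5) + sin(3*x)/4


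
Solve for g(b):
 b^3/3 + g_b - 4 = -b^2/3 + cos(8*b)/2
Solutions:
 g(b) = C1 - b^4/12 - b^3/9 + 4*b + sin(8*b)/16


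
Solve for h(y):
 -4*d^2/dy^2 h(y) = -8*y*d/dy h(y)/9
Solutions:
 h(y) = C1 + C2*erfi(y/3)


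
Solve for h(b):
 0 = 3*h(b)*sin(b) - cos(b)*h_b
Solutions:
 h(b) = C1/cos(b)^3


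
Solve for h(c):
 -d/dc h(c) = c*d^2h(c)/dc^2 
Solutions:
 h(c) = C1 + C2*log(c)


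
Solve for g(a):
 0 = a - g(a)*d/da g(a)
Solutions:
 g(a) = -sqrt(C1 + a^2)
 g(a) = sqrt(C1 + a^2)


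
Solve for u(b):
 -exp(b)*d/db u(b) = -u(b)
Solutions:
 u(b) = C1*exp(-exp(-b))


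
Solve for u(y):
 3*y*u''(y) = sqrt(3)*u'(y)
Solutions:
 u(y) = C1 + C2*y^(sqrt(3)/3 + 1)


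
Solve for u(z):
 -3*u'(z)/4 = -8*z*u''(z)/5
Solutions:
 u(z) = C1 + C2*z^(47/32)


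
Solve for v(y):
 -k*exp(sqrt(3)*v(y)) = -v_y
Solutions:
 v(y) = sqrt(3)*(2*log(-1/(C1 + k*y)) - log(3))/6


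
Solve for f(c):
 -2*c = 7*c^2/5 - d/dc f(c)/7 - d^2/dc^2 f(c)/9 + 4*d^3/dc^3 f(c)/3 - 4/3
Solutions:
 f(c) = C1 + C2*exp(c*(7 - sqrt(3073))/168) + C3*exp(c*(7 + sqrt(3073))/168) + 49*c^3/15 - 28*c^2/45 + 14140*c/81


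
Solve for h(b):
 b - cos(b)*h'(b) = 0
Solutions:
 h(b) = C1 + Integral(b/cos(b), b)


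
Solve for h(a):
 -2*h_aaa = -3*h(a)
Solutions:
 h(a) = C3*exp(2^(2/3)*3^(1/3)*a/2) + (C1*sin(2^(2/3)*3^(5/6)*a/4) + C2*cos(2^(2/3)*3^(5/6)*a/4))*exp(-2^(2/3)*3^(1/3)*a/4)


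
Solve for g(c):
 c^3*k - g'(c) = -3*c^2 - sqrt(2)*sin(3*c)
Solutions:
 g(c) = C1 + c^4*k/4 + c^3 - sqrt(2)*cos(3*c)/3


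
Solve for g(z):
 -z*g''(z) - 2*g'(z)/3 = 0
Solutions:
 g(z) = C1 + C2*z^(1/3)


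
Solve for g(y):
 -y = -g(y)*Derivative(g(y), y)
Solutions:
 g(y) = -sqrt(C1 + y^2)
 g(y) = sqrt(C1 + y^2)


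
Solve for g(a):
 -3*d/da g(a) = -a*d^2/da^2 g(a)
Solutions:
 g(a) = C1 + C2*a^4


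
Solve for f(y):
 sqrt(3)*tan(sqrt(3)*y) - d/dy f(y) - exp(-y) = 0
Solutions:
 f(y) = C1 + log(tan(sqrt(3)*y)^2 + 1)/2 + exp(-y)


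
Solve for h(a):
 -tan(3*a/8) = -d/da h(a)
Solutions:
 h(a) = C1 - 8*log(cos(3*a/8))/3


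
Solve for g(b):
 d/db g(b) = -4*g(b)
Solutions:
 g(b) = C1*exp(-4*b)


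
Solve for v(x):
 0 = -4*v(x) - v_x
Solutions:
 v(x) = C1*exp(-4*x)


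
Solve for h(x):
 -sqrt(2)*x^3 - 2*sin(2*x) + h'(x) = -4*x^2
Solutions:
 h(x) = C1 + sqrt(2)*x^4/4 - 4*x^3/3 - cos(2*x)


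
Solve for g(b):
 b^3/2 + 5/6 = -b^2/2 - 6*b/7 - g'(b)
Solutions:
 g(b) = C1 - b^4/8 - b^3/6 - 3*b^2/7 - 5*b/6


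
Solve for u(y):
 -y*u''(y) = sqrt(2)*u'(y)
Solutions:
 u(y) = C1 + C2*y^(1 - sqrt(2))


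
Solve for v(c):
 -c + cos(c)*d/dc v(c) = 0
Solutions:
 v(c) = C1 + Integral(c/cos(c), c)


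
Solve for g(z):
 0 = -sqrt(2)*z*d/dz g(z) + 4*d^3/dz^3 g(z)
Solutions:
 g(z) = C1 + Integral(C2*airyai(sqrt(2)*z/2) + C3*airybi(sqrt(2)*z/2), z)


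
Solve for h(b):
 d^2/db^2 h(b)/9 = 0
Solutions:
 h(b) = C1 + C2*b


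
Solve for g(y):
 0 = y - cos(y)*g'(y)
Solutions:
 g(y) = C1 + Integral(y/cos(y), y)


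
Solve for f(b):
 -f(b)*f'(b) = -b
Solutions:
 f(b) = -sqrt(C1 + b^2)
 f(b) = sqrt(C1 + b^2)


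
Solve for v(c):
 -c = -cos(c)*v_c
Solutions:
 v(c) = C1 + Integral(c/cos(c), c)


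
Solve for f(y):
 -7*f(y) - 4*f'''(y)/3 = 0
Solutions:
 f(y) = C3*exp(-42^(1/3)*y/2) + (C1*sin(14^(1/3)*3^(5/6)*y/4) + C2*cos(14^(1/3)*3^(5/6)*y/4))*exp(42^(1/3)*y/4)


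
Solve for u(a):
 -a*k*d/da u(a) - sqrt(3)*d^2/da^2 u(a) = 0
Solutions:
 u(a) = Piecewise((-sqrt(2)*3^(1/4)*sqrt(pi)*C1*erf(sqrt(2)*3^(3/4)*a*sqrt(k)/6)/(2*sqrt(k)) - C2, (k > 0) | (k < 0)), (-C1*a - C2, True))


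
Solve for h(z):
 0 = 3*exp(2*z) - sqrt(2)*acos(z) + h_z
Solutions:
 h(z) = C1 + sqrt(2)*(z*acos(z) - sqrt(1 - z^2)) - 3*exp(2*z)/2


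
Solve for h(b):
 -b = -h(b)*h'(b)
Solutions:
 h(b) = -sqrt(C1 + b^2)
 h(b) = sqrt(C1 + b^2)


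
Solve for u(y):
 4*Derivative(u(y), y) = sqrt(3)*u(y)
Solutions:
 u(y) = C1*exp(sqrt(3)*y/4)


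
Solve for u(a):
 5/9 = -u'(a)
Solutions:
 u(a) = C1 - 5*a/9


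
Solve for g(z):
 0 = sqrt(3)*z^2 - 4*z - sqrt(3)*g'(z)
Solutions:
 g(z) = C1 + z^3/3 - 2*sqrt(3)*z^2/3


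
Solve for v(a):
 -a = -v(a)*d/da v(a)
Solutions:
 v(a) = -sqrt(C1 + a^2)
 v(a) = sqrt(C1 + a^2)


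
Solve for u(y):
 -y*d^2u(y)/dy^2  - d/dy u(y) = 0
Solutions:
 u(y) = C1 + C2*log(y)


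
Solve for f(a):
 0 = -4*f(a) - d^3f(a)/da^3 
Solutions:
 f(a) = C3*exp(-2^(2/3)*a) + (C1*sin(2^(2/3)*sqrt(3)*a/2) + C2*cos(2^(2/3)*sqrt(3)*a/2))*exp(2^(2/3)*a/2)


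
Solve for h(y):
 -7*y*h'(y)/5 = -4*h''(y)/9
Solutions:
 h(y) = C1 + C2*erfi(3*sqrt(70)*y/20)


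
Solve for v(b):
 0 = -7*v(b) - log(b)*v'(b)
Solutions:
 v(b) = C1*exp(-7*li(b))


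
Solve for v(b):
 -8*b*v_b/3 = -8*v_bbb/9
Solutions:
 v(b) = C1 + Integral(C2*airyai(3^(1/3)*b) + C3*airybi(3^(1/3)*b), b)


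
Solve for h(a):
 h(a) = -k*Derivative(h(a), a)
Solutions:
 h(a) = C1*exp(-a/k)


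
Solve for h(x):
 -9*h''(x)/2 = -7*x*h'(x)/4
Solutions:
 h(x) = C1 + C2*erfi(sqrt(7)*x/6)


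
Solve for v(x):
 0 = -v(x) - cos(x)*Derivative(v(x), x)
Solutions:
 v(x) = C1*sqrt(sin(x) - 1)/sqrt(sin(x) + 1)


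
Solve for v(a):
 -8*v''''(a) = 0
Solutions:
 v(a) = C1 + C2*a + C3*a^2 + C4*a^3


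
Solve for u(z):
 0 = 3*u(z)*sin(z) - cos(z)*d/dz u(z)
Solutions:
 u(z) = C1/cos(z)^3


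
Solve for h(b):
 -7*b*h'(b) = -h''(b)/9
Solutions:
 h(b) = C1 + C2*erfi(3*sqrt(14)*b/2)


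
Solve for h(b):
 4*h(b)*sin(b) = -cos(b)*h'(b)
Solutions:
 h(b) = C1*cos(b)^4


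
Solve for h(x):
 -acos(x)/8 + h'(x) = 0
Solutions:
 h(x) = C1 + x*acos(x)/8 - sqrt(1 - x^2)/8


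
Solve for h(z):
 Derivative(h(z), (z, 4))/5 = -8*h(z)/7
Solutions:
 h(z) = (C1*sin(10^(1/4)*7^(3/4)*z/7) + C2*cos(10^(1/4)*7^(3/4)*z/7))*exp(-10^(1/4)*7^(3/4)*z/7) + (C3*sin(10^(1/4)*7^(3/4)*z/7) + C4*cos(10^(1/4)*7^(3/4)*z/7))*exp(10^(1/4)*7^(3/4)*z/7)


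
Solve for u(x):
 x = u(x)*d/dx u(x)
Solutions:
 u(x) = -sqrt(C1 + x^2)
 u(x) = sqrt(C1 + x^2)


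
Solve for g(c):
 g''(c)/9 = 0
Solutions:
 g(c) = C1 + C2*c


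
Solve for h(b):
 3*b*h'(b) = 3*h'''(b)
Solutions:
 h(b) = C1 + Integral(C2*airyai(b) + C3*airybi(b), b)


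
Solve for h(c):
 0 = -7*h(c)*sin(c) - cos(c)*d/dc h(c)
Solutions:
 h(c) = C1*cos(c)^7


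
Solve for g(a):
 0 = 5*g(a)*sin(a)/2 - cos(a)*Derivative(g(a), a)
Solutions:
 g(a) = C1/cos(a)^(5/2)


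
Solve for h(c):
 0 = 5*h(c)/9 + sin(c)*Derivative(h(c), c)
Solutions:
 h(c) = C1*(cos(c) + 1)^(5/18)/(cos(c) - 1)^(5/18)


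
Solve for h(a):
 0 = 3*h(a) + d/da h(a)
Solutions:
 h(a) = C1*exp(-3*a)


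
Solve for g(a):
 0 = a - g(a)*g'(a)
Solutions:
 g(a) = -sqrt(C1 + a^2)
 g(a) = sqrt(C1 + a^2)


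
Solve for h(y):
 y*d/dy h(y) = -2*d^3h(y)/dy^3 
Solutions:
 h(y) = C1 + Integral(C2*airyai(-2^(2/3)*y/2) + C3*airybi(-2^(2/3)*y/2), y)


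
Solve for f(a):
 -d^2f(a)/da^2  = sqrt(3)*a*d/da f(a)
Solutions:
 f(a) = C1 + C2*erf(sqrt(2)*3^(1/4)*a/2)


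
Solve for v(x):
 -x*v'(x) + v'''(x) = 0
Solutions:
 v(x) = C1 + Integral(C2*airyai(x) + C3*airybi(x), x)


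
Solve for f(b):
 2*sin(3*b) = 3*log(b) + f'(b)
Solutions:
 f(b) = C1 - 3*b*log(b) + 3*b - 2*cos(3*b)/3


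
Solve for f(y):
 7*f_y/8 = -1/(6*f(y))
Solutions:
 f(y) = -sqrt(C1 - 168*y)/21
 f(y) = sqrt(C1 - 168*y)/21


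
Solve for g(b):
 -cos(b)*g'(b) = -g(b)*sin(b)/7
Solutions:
 g(b) = C1/cos(b)^(1/7)


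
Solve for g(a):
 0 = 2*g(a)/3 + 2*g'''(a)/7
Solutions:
 g(a) = C3*exp(-3^(2/3)*7^(1/3)*a/3) + (C1*sin(3^(1/6)*7^(1/3)*a/2) + C2*cos(3^(1/6)*7^(1/3)*a/2))*exp(3^(2/3)*7^(1/3)*a/6)


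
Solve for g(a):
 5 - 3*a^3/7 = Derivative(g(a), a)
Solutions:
 g(a) = C1 - 3*a^4/28 + 5*a


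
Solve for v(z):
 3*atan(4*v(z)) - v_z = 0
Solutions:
 Integral(1/atan(4*_y), (_y, v(z))) = C1 + 3*z


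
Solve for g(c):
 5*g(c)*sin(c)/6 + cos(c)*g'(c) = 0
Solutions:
 g(c) = C1*cos(c)^(5/6)


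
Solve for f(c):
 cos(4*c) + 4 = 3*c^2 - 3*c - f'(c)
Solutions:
 f(c) = C1 + c^3 - 3*c^2/2 - 4*c - sin(4*c)/4


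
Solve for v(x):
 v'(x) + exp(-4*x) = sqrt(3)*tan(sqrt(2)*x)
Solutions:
 v(x) = C1 + sqrt(6)*log(tan(sqrt(2)*x)^2 + 1)/4 + exp(-4*x)/4


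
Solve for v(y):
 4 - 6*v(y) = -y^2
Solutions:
 v(y) = y^2/6 + 2/3


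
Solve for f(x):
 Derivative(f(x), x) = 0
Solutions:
 f(x) = C1


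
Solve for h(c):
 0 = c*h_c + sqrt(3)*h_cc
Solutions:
 h(c) = C1 + C2*erf(sqrt(2)*3^(3/4)*c/6)


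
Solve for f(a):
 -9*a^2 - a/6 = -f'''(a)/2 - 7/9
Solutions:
 f(a) = C1 + C2*a + C3*a^2 + 3*a^5/10 + a^4/72 - 7*a^3/27


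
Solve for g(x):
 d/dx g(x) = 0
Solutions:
 g(x) = C1


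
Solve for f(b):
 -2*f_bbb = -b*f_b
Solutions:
 f(b) = C1 + Integral(C2*airyai(2^(2/3)*b/2) + C3*airybi(2^(2/3)*b/2), b)


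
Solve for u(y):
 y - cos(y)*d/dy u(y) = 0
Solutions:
 u(y) = C1 + Integral(y/cos(y), y)


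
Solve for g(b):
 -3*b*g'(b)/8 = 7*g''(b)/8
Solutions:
 g(b) = C1 + C2*erf(sqrt(42)*b/14)


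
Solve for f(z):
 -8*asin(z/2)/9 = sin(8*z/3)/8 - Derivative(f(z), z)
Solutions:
 f(z) = C1 + 8*z*asin(z/2)/9 + 8*sqrt(4 - z^2)/9 - 3*cos(8*z/3)/64


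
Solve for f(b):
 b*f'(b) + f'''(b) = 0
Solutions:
 f(b) = C1 + Integral(C2*airyai(-b) + C3*airybi(-b), b)


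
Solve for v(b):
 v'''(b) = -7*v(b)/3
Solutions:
 v(b) = C3*exp(-3^(2/3)*7^(1/3)*b/3) + (C1*sin(3^(1/6)*7^(1/3)*b/2) + C2*cos(3^(1/6)*7^(1/3)*b/2))*exp(3^(2/3)*7^(1/3)*b/6)


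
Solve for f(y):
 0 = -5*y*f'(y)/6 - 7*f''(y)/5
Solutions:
 f(y) = C1 + C2*erf(5*sqrt(21)*y/42)


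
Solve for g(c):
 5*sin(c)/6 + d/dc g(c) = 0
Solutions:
 g(c) = C1 + 5*cos(c)/6


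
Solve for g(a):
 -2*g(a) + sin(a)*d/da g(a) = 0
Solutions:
 g(a) = C1*(cos(a) - 1)/(cos(a) + 1)


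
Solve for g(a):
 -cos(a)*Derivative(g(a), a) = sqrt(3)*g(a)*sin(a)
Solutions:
 g(a) = C1*cos(a)^(sqrt(3))


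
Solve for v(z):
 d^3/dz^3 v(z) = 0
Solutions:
 v(z) = C1 + C2*z + C3*z^2


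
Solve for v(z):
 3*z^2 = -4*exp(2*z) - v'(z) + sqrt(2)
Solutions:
 v(z) = C1 - z^3 + sqrt(2)*z - 2*exp(2*z)


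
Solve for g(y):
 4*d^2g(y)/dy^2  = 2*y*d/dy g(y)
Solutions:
 g(y) = C1 + C2*erfi(y/2)


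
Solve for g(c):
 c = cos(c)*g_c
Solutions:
 g(c) = C1 + Integral(c/cos(c), c)


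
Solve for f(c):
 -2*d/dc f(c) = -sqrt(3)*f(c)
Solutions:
 f(c) = C1*exp(sqrt(3)*c/2)


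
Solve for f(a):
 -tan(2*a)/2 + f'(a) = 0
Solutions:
 f(a) = C1 - log(cos(2*a))/4


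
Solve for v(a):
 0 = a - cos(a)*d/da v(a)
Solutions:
 v(a) = C1 + Integral(a/cos(a), a)


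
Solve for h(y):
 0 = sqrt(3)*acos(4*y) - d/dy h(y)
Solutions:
 h(y) = C1 + sqrt(3)*(y*acos(4*y) - sqrt(1 - 16*y^2)/4)


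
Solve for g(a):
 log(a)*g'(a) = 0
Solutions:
 g(a) = C1


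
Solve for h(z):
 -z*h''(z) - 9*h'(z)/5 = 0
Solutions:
 h(z) = C1 + C2/z^(4/5)


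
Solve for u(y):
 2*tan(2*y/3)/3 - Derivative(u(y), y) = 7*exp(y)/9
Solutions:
 u(y) = C1 - 7*exp(y)/9 - log(cos(2*y/3))


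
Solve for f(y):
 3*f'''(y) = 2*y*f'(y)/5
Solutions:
 f(y) = C1 + Integral(C2*airyai(15^(2/3)*2^(1/3)*y/15) + C3*airybi(15^(2/3)*2^(1/3)*y/15), y)


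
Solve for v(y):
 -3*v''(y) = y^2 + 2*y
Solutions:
 v(y) = C1 + C2*y - y^4/36 - y^3/9


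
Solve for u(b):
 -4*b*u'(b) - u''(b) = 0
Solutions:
 u(b) = C1 + C2*erf(sqrt(2)*b)


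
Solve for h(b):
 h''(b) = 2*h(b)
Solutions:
 h(b) = C1*exp(-sqrt(2)*b) + C2*exp(sqrt(2)*b)


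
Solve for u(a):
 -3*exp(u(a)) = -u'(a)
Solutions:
 u(a) = log(-1/(C1 + 3*a))


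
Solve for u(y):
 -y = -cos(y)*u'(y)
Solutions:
 u(y) = C1 + Integral(y/cos(y), y)


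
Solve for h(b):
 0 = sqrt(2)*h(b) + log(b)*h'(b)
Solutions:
 h(b) = C1*exp(-sqrt(2)*li(b))


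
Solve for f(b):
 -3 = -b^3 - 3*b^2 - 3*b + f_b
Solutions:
 f(b) = C1 + b^4/4 + b^3 + 3*b^2/2 - 3*b


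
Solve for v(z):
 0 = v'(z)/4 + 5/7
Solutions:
 v(z) = C1 - 20*z/7


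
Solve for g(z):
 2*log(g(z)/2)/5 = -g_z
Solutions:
 -5*Integral(1/(-log(_y) + log(2)), (_y, g(z)))/2 = C1 - z


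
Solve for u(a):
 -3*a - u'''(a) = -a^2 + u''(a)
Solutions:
 u(a) = C1 + C2*a + C3*exp(-a) + a^4/12 - 5*a^3/6 + 5*a^2/2


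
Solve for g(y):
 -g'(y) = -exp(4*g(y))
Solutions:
 g(y) = log(-(-1/(C1 + 4*y))^(1/4))
 g(y) = log(-1/(C1 + 4*y))/4
 g(y) = log(-I*(-1/(C1 + 4*y))^(1/4))
 g(y) = log(I*(-1/(C1 + 4*y))^(1/4))


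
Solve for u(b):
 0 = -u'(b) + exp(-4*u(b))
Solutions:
 u(b) = log(-I*(C1 + 4*b)^(1/4))
 u(b) = log(I*(C1 + 4*b)^(1/4))
 u(b) = log(-(C1 + 4*b)^(1/4))
 u(b) = log(C1 + 4*b)/4


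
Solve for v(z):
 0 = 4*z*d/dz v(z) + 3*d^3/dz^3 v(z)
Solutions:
 v(z) = C1 + Integral(C2*airyai(-6^(2/3)*z/3) + C3*airybi(-6^(2/3)*z/3), z)


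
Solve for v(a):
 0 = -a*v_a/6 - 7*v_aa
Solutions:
 v(a) = C1 + C2*erf(sqrt(21)*a/42)


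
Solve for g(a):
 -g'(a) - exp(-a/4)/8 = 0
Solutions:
 g(a) = C1 + exp(-a/4)/2


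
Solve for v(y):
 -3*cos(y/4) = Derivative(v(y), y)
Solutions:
 v(y) = C1 - 12*sin(y/4)


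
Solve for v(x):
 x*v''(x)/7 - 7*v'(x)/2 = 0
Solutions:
 v(x) = C1 + C2*x^(51/2)


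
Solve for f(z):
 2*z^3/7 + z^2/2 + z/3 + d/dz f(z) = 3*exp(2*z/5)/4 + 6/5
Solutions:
 f(z) = C1 - z^4/14 - z^3/6 - z^2/6 + 6*z/5 + 15*exp(2*z/5)/8


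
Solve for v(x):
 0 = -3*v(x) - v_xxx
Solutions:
 v(x) = C3*exp(-3^(1/3)*x) + (C1*sin(3^(5/6)*x/2) + C2*cos(3^(5/6)*x/2))*exp(3^(1/3)*x/2)


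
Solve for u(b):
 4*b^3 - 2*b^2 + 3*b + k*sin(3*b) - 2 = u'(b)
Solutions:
 u(b) = C1 + b^4 - 2*b^3/3 + 3*b^2/2 - 2*b - k*cos(3*b)/3


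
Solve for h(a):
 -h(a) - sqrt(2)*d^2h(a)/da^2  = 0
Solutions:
 h(a) = C1*sin(2^(3/4)*a/2) + C2*cos(2^(3/4)*a/2)


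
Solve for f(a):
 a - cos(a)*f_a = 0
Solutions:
 f(a) = C1 + Integral(a/cos(a), a)


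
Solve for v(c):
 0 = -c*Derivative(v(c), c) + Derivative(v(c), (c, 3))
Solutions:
 v(c) = C1 + Integral(C2*airyai(c) + C3*airybi(c), c)


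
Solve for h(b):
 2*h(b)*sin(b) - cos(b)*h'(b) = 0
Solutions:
 h(b) = C1/cos(b)^2


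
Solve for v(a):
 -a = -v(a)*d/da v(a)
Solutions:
 v(a) = -sqrt(C1 + a^2)
 v(a) = sqrt(C1 + a^2)


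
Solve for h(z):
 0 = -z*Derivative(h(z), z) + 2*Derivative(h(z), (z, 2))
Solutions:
 h(z) = C1 + C2*erfi(z/2)


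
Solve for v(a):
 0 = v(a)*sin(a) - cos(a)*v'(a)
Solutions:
 v(a) = C1/cos(a)


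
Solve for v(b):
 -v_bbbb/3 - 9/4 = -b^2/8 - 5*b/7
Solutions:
 v(b) = C1 + C2*b + C3*b^2 + C4*b^3 + b^6/960 + b^5/56 - 9*b^4/32


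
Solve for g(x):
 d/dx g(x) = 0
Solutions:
 g(x) = C1


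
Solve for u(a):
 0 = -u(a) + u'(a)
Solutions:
 u(a) = C1*exp(a)


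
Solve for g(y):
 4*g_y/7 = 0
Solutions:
 g(y) = C1


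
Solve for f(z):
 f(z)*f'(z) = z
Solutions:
 f(z) = -sqrt(C1 + z^2)
 f(z) = sqrt(C1 + z^2)


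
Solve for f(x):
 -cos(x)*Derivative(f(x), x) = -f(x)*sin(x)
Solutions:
 f(x) = C1/cos(x)


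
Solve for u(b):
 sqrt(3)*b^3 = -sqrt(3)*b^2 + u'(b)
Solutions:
 u(b) = C1 + sqrt(3)*b^4/4 + sqrt(3)*b^3/3


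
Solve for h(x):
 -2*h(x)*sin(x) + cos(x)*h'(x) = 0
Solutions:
 h(x) = C1/cos(x)^2


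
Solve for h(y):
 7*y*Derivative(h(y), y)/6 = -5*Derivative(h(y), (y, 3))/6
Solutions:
 h(y) = C1 + Integral(C2*airyai(-5^(2/3)*7^(1/3)*y/5) + C3*airybi(-5^(2/3)*7^(1/3)*y/5), y)


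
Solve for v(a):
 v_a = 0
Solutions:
 v(a) = C1


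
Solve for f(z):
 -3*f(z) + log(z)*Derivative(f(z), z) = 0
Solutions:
 f(z) = C1*exp(3*li(z))


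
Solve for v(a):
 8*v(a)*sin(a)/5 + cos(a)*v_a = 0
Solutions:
 v(a) = C1*cos(a)^(8/5)


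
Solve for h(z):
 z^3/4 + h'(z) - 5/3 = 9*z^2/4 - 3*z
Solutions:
 h(z) = C1 - z^4/16 + 3*z^3/4 - 3*z^2/2 + 5*z/3


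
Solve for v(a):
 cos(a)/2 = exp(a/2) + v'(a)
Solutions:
 v(a) = C1 - 2*exp(a/2) + sin(a)/2


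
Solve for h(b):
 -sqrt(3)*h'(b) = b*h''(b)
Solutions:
 h(b) = C1 + C2*b^(1 - sqrt(3))


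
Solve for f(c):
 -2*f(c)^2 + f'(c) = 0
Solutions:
 f(c) = -1/(C1 + 2*c)


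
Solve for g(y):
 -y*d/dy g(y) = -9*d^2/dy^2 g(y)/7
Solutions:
 g(y) = C1 + C2*erfi(sqrt(14)*y/6)


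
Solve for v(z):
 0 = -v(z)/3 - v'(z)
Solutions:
 v(z) = C1*exp(-z/3)


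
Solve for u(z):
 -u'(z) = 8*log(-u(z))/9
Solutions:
 -li(-u(z)) = C1 - 8*z/9


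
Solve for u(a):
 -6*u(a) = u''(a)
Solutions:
 u(a) = C1*sin(sqrt(6)*a) + C2*cos(sqrt(6)*a)


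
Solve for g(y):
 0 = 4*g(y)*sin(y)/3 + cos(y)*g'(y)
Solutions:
 g(y) = C1*cos(y)^(4/3)


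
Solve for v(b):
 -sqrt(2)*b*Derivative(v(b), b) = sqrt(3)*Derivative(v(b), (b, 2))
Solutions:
 v(b) = C1 + C2*erf(6^(3/4)*b/6)


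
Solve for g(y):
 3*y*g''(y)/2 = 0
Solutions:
 g(y) = C1 + C2*y


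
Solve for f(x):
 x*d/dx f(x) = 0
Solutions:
 f(x) = C1


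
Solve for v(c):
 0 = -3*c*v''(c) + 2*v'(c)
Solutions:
 v(c) = C1 + C2*c^(5/3)


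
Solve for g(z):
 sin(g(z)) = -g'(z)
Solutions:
 g(z) = -acos((-C1 - exp(2*z))/(C1 - exp(2*z))) + 2*pi
 g(z) = acos((-C1 - exp(2*z))/(C1 - exp(2*z)))


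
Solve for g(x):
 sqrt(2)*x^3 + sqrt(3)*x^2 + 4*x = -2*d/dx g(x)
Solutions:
 g(x) = C1 - sqrt(2)*x^4/8 - sqrt(3)*x^3/6 - x^2


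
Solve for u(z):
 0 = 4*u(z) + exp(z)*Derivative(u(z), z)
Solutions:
 u(z) = C1*exp(4*exp(-z))


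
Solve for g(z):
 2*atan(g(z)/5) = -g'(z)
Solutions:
 Integral(1/atan(_y/5), (_y, g(z))) = C1 - 2*z


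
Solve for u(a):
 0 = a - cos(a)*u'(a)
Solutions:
 u(a) = C1 + Integral(a/cos(a), a)


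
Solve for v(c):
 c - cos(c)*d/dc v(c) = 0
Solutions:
 v(c) = C1 + Integral(c/cos(c), c)


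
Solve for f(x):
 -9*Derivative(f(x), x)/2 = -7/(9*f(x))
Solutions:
 f(x) = -sqrt(C1 + 28*x)/9
 f(x) = sqrt(C1 + 28*x)/9


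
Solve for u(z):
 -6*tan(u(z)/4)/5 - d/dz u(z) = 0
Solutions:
 u(z) = -4*asin(C1*exp(-3*z/10)) + 4*pi
 u(z) = 4*asin(C1*exp(-3*z/10))


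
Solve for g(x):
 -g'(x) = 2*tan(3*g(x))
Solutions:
 g(x) = -asin(C1*exp(-6*x))/3 + pi/3
 g(x) = asin(C1*exp(-6*x))/3


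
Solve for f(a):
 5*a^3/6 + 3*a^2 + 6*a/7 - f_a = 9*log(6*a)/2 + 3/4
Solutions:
 f(a) = C1 + 5*a^4/24 + a^3 + 3*a^2/7 - 9*a*log(a)/2 - 9*a*log(6)/2 + 15*a/4


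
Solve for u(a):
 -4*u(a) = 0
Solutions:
 u(a) = 0


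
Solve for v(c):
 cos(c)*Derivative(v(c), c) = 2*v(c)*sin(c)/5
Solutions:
 v(c) = C1/cos(c)^(2/5)


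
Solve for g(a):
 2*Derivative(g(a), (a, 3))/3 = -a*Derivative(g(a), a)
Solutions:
 g(a) = C1 + Integral(C2*airyai(-2^(2/3)*3^(1/3)*a/2) + C3*airybi(-2^(2/3)*3^(1/3)*a/2), a)


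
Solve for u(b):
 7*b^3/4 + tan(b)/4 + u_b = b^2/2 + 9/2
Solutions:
 u(b) = C1 - 7*b^4/16 + b^3/6 + 9*b/2 + log(cos(b))/4


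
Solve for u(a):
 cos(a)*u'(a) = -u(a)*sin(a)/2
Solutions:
 u(a) = C1*sqrt(cos(a))


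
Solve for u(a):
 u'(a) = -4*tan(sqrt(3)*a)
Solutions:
 u(a) = C1 + 4*sqrt(3)*log(cos(sqrt(3)*a))/3


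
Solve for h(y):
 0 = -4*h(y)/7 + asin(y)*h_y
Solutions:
 h(y) = C1*exp(4*Integral(1/asin(y), y)/7)


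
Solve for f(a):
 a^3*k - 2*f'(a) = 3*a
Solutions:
 f(a) = C1 + a^4*k/8 - 3*a^2/4


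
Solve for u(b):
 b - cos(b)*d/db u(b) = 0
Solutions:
 u(b) = C1 + Integral(b/cos(b), b)


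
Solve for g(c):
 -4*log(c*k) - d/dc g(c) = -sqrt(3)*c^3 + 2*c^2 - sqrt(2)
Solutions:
 g(c) = C1 + sqrt(3)*c^4/4 - 2*c^3/3 - 4*c*log(c*k) + c*(sqrt(2) + 4)


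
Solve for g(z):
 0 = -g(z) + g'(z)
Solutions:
 g(z) = C1*exp(z)


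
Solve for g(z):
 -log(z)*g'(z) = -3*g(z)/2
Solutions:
 g(z) = C1*exp(3*li(z)/2)


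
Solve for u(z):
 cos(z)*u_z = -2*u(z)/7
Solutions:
 u(z) = C1*(sin(z) - 1)^(1/7)/(sin(z) + 1)^(1/7)


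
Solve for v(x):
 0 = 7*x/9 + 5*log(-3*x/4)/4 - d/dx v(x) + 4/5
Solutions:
 v(x) = C1 + 7*x^2/18 + 5*x*log(-x)/4 + x*(-50*log(2) - 9 + 25*log(3))/20


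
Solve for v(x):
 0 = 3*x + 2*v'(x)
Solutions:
 v(x) = C1 - 3*x^2/4


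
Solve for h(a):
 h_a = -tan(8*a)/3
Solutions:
 h(a) = C1 + log(cos(8*a))/24


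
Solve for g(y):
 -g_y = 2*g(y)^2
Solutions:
 g(y) = 1/(C1 + 2*y)


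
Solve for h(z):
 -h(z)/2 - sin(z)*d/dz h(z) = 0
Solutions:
 h(z) = C1*(cos(z) + 1)^(1/4)/(cos(z) - 1)^(1/4)


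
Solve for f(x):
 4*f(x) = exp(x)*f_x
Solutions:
 f(x) = C1*exp(-4*exp(-x))


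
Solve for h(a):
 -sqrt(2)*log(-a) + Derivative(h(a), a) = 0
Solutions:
 h(a) = C1 + sqrt(2)*a*log(-a) - sqrt(2)*a


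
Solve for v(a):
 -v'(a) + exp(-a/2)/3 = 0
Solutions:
 v(a) = C1 - 2*exp(-a/2)/3


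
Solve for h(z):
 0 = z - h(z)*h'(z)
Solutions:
 h(z) = -sqrt(C1 + z^2)
 h(z) = sqrt(C1 + z^2)


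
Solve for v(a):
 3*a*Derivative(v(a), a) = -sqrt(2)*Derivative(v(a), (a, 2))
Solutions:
 v(a) = C1 + C2*erf(2^(1/4)*sqrt(3)*a/2)


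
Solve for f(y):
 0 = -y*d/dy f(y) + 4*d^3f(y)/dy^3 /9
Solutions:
 f(y) = C1 + Integral(C2*airyai(2^(1/3)*3^(2/3)*y/2) + C3*airybi(2^(1/3)*3^(2/3)*y/2), y)


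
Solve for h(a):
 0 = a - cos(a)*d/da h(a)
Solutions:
 h(a) = C1 + Integral(a/cos(a), a)


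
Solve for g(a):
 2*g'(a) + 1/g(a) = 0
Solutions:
 g(a) = -sqrt(C1 - a)
 g(a) = sqrt(C1 - a)


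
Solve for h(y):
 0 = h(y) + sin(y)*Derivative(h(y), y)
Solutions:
 h(y) = C1*sqrt(cos(y) + 1)/sqrt(cos(y) - 1)


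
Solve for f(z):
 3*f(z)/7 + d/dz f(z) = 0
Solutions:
 f(z) = C1*exp(-3*z/7)


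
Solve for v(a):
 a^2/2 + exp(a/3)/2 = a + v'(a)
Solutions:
 v(a) = C1 + a^3/6 - a^2/2 + 3*exp(a/3)/2


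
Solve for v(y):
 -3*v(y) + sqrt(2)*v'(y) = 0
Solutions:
 v(y) = C1*exp(3*sqrt(2)*y/2)


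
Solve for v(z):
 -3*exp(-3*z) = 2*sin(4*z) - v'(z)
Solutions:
 v(z) = C1 - cos(4*z)/2 - exp(-3*z)


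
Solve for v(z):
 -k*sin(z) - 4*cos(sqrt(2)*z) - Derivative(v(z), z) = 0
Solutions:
 v(z) = C1 + k*cos(z) - 2*sqrt(2)*sin(sqrt(2)*z)


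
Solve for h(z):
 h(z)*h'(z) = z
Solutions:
 h(z) = -sqrt(C1 + z^2)
 h(z) = sqrt(C1 + z^2)


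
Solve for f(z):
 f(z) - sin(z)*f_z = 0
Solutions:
 f(z) = C1*sqrt(cos(z) - 1)/sqrt(cos(z) + 1)


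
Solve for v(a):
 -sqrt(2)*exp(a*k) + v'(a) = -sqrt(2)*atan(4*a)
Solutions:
 v(a) = C1 - sqrt(2)*Piecewise((a*atan(4*a) - log(16*a^2 + 1)/8 - exp(a*k)/k, Ne(k, 0)), (a*atan(4*a) - a - log(16*a^2 + 1)/8, True))


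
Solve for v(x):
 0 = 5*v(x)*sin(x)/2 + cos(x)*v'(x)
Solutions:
 v(x) = C1*cos(x)^(5/2)


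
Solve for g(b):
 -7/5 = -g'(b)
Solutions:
 g(b) = C1 + 7*b/5


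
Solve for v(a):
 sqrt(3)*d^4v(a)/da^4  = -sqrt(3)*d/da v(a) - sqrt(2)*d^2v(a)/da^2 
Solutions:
 v(a) = C1 + C2*exp(a*(-2*2^(5/6)*sqrt(3)/(27 + sqrt(3)*sqrt(8*sqrt(6) + 243))^(1/3) + 2^(2/3)*(27 + sqrt(3)*sqrt(8*sqrt(6) + 243))^(1/3))/12)*sin(a*(6*2^(5/6)/(27 + sqrt(3)*sqrt(8*sqrt(6) + 243))^(1/3) + 2^(2/3)*sqrt(3)*(27 + sqrt(3)*sqrt(8*sqrt(6) + 243))^(1/3))/12) + C3*exp(a*(-2*2^(5/6)*sqrt(3)/(27 + sqrt(3)*sqrt(8*sqrt(6) + 243))^(1/3) + 2^(2/3)*(27 + sqrt(3)*sqrt(8*sqrt(6) + 243))^(1/3))/12)*cos(a*(6*2^(5/6)/(27 + sqrt(3)*sqrt(8*sqrt(6) + 243))^(1/3) + 2^(2/3)*sqrt(3)*(27 + sqrt(3)*sqrt(8*sqrt(6) + 243))^(1/3))/12) + C4*exp(-a*(-2*2^(5/6)*sqrt(3)/(27 + sqrt(3)*sqrt(8*sqrt(6) + 243))^(1/3) + 2^(2/3)*(27 + sqrt(3)*sqrt(8*sqrt(6) + 243))^(1/3))/6)


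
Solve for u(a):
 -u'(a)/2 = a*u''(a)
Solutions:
 u(a) = C1 + C2*sqrt(a)


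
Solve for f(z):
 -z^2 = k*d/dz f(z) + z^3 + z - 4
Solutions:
 f(z) = C1 - z^4/(4*k) - z^3/(3*k) - z^2/(2*k) + 4*z/k


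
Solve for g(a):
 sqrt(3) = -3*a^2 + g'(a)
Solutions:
 g(a) = C1 + a^3 + sqrt(3)*a


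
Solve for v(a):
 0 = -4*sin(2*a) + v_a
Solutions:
 v(a) = C1 - 2*cos(2*a)


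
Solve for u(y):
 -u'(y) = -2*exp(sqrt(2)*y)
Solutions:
 u(y) = C1 + sqrt(2)*exp(sqrt(2)*y)


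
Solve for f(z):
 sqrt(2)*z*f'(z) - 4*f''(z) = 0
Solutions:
 f(z) = C1 + C2*erfi(2^(3/4)*z/4)


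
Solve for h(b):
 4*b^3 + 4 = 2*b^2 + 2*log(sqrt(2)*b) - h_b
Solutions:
 h(b) = C1 - b^4 + 2*b^3/3 + 2*b*log(b) - 6*b + b*log(2)


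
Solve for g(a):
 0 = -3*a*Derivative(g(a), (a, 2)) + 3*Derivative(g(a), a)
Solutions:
 g(a) = C1 + C2*a^2


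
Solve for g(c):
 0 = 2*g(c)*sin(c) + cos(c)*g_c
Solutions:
 g(c) = C1*cos(c)^2


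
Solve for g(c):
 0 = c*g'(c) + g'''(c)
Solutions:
 g(c) = C1 + Integral(C2*airyai(-c) + C3*airybi(-c), c)


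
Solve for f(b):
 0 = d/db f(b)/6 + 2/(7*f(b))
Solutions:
 f(b) = -sqrt(C1 - 168*b)/7
 f(b) = sqrt(C1 - 168*b)/7


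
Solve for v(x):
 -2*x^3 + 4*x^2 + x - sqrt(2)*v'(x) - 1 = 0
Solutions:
 v(x) = C1 - sqrt(2)*x^4/4 + 2*sqrt(2)*x^3/3 + sqrt(2)*x^2/4 - sqrt(2)*x/2


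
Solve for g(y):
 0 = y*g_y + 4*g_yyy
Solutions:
 g(y) = C1 + Integral(C2*airyai(-2^(1/3)*y/2) + C3*airybi(-2^(1/3)*y/2), y)


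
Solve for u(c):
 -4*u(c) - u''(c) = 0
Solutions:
 u(c) = C1*sin(2*c) + C2*cos(2*c)


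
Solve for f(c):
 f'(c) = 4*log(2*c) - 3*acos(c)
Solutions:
 f(c) = C1 + 4*c*log(c) - 3*c*acos(c) - 4*c + 4*c*log(2) + 3*sqrt(1 - c^2)


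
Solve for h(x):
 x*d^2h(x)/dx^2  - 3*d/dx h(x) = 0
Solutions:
 h(x) = C1 + C2*x^4


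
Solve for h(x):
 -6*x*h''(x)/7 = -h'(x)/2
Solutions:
 h(x) = C1 + C2*x^(19/12)


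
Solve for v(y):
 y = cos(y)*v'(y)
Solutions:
 v(y) = C1 + Integral(y/cos(y), y)


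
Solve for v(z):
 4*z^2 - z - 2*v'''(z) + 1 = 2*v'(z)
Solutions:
 v(z) = C1 + C2*sin(z) + C3*cos(z) + 2*z^3/3 - z^2/4 - 7*z/2


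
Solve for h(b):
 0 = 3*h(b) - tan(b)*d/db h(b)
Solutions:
 h(b) = C1*sin(b)^3


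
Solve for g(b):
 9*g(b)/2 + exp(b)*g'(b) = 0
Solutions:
 g(b) = C1*exp(9*exp(-b)/2)


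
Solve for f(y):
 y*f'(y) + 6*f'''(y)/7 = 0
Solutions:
 f(y) = C1 + Integral(C2*airyai(-6^(2/3)*7^(1/3)*y/6) + C3*airybi(-6^(2/3)*7^(1/3)*y/6), y)


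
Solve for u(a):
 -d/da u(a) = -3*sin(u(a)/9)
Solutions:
 -3*a + 9*log(cos(u(a)/9) - 1)/2 - 9*log(cos(u(a)/9) + 1)/2 = C1


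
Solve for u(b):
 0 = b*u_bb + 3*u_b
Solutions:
 u(b) = C1 + C2/b^2


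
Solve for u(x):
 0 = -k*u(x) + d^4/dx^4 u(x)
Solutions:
 u(x) = C1*exp(-k^(1/4)*x) + C2*exp(k^(1/4)*x) + C3*exp(-I*k^(1/4)*x) + C4*exp(I*k^(1/4)*x)


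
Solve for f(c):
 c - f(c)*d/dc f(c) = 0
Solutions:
 f(c) = -sqrt(C1 + c^2)
 f(c) = sqrt(C1 + c^2)


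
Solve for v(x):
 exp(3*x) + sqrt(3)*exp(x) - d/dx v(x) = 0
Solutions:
 v(x) = C1 + exp(3*x)/3 + sqrt(3)*exp(x)


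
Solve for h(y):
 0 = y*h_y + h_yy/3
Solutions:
 h(y) = C1 + C2*erf(sqrt(6)*y/2)


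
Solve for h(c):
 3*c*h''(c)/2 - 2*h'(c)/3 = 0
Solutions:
 h(c) = C1 + C2*c^(13/9)


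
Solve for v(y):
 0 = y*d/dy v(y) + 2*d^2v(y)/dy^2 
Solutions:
 v(y) = C1 + C2*erf(y/2)


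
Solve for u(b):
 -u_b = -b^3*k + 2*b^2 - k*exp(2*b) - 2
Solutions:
 u(b) = C1 + b^4*k/4 - 2*b^3/3 + 2*b + k*exp(2*b)/2


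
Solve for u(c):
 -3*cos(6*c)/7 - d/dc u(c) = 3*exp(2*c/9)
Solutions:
 u(c) = C1 - 27*exp(2*c/9)/2 - sin(6*c)/14


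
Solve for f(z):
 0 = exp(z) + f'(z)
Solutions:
 f(z) = C1 - exp(z)


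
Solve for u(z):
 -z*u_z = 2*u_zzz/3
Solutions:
 u(z) = C1 + Integral(C2*airyai(-2^(2/3)*3^(1/3)*z/2) + C3*airybi(-2^(2/3)*3^(1/3)*z/2), z)


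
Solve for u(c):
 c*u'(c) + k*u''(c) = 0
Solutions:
 u(c) = C1 + C2*sqrt(k)*erf(sqrt(2)*c*sqrt(1/k)/2)


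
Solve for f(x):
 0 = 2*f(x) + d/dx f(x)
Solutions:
 f(x) = C1*exp(-2*x)


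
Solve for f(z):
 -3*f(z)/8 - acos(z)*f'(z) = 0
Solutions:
 f(z) = C1*exp(-3*Integral(1/acos(z), z)/8)


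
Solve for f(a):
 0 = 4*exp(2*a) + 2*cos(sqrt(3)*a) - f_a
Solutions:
 f(a) = C1 + 2*exp(2*a) + 2*sqrt(3)*sin(sqrt(3)*a)/3


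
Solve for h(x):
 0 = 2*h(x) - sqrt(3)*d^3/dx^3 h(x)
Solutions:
 h(x) = C3*exp(2^(1/3)*3^(5/6)*x/3) + (C1*sin(6^(1/3)*x/2) + C2*cos(6^(1/3)*x/2))*exp(-2^(1/3)*3^(5/6)*x/6)


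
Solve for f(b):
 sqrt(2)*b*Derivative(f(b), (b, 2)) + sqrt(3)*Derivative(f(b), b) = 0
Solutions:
 f(b) = C1 + C2*b^(1 - sqrt(6)/2)


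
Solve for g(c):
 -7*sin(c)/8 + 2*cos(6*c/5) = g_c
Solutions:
 g(c) = C1 + 5*sin(6*c/5)/3 + 7*cos(c)/8


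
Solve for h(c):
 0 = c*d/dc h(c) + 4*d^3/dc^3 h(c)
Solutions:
 h(c) = C1 + Integral(C2*airyai(-2^(1/3)*c/2) + C3*airybi(-2^(1/3)*c/2), c)


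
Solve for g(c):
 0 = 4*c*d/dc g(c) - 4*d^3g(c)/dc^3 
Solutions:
 g(c) = C1 + Integral(C2*airyai(c) + C3*airybi(c), c)


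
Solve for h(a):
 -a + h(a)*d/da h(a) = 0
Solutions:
 h(a) = -sqrt(C1 + a^2)
 h(a) = sqrt(C1 + a^2)


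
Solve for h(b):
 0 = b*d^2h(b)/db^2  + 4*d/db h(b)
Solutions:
 h(b) = C1 + C2/b^3


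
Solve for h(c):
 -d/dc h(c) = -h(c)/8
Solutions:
 h(c) = C1*exp(c/8)


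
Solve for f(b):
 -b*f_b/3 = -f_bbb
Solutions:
 f(b) = C1 + Integral(C2*airyai(3^(2/3)*b/3) + C3*airybi(3^(2/3)*b/3), b)


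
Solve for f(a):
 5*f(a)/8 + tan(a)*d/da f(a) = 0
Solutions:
 f(a) = C1/sin(a)^(5/8)


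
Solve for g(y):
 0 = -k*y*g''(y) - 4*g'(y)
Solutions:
 g(y) = C1 + y^(((re(k) - 4)*re(k) + im(k)^2)/(re(k)^2 + im(k)^2))*(C2*sin(4*log(y)*Abs(im(k))/(re(k)^2 + im(k)^2)) + C3*cos(4*log(y)*im(k)/(re(k)^2 + im(k)^2)))


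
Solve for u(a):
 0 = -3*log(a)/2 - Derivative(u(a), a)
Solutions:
 u(a) = C1 - 3*a*log(a)/2 + 3*a/2


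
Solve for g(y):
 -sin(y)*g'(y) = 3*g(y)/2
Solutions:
 g(y) = C1*(cos(y) + 1)^(3/4)/(cos(y) - 1)^(3/4)


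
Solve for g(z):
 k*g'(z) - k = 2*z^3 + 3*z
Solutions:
 g(z) = C1 + z + z^4/(2*k) + 3*z^2/(2*k)


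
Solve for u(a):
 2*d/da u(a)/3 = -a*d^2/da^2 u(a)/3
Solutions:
 u(a) = C1 + C2/a


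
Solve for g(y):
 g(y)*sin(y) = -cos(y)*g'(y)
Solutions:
 g(y) = C1*cos(y)


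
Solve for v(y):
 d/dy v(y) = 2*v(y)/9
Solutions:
 v(y) = C1*exp(2*y/9)


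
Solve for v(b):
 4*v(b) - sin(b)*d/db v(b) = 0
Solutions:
 v(b) = C1*(cos(b)^2 - 2*cos(b) + 1)/(cos(b)^2 + 2*cos(b) + 1)


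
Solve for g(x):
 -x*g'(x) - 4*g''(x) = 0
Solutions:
 g(x) = C1 + C2*erf(sqrt(2)*x/4)


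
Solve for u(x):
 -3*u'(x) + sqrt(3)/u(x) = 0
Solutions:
 u(x) = -sqrt(C1 + 6*sqrt(3)*x)/3
 u(x) = sqrt(C1 + 6*sqrt(3)*x)/3


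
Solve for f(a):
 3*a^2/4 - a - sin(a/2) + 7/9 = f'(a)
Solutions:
 f(a) = C1 + a^3/4 - a^2/2 + 7*a/9 + 2*cos(a/2)


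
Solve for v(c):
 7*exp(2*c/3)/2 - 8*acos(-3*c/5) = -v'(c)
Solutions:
 v(c) = C1 + 8*c*acos(-3*c/5) + 8*sqrt(25 - 9*c^2)/3 - 21*exp(2*c/3)/4


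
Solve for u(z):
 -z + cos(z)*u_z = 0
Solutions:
 u(z) = C1 + Integral(z/cos(z), z)


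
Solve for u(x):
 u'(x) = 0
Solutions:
 u(x) = C1


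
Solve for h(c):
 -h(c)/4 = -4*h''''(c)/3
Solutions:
 h(c) = C1*exp(-3^(1/4)*c/2) + C2*exp(3^(1/4)*c/2) + C3*sin(3^(1/4)*c/2) + C4*cos(3^(1/4)*c/2)


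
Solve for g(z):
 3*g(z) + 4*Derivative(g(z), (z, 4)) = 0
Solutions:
 g(z) = (C1*sin(3^(1/4)*z/2) + C2*cos(3^(1/4)*z/2))*exp(-3^(1/4)*z/2) + (C3*sin(3^(1/4)*z/2) + C4*cos(3^(1/4)*z/2))*exp(3^(1/4)*z/2)


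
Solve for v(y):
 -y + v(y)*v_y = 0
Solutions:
 v(y) = -sqrt(C1 + y^2)
 v(y) = sqrt(C1 + y^2)


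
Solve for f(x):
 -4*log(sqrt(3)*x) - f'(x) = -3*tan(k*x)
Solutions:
 f(x) = C1 - 4*x*log(x) - 2*x*log(3) + 4*x + 3*Piecewise((-log(cos(k*x))/k, Ne(k, 0)), (0, True))


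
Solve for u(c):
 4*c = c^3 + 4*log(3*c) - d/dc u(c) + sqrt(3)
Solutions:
 u(c) = C1 + c^4/4 - 2*c^2 + 4*c*log(c) - 4*c + sqrt(3)*c + c*log(81)


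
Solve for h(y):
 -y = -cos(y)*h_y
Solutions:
 h(y) = C1 + Integral(y/cos(y), y)


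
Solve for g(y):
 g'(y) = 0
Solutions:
 g(y) = C1


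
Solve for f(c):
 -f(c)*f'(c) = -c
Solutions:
 f(c) = -sqrt(C1 + c^2)
 f(c) = sqrt(C1 + c^2)


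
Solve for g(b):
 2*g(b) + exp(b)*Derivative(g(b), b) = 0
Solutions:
 g(b) = C1*exp(2*exp(-b))


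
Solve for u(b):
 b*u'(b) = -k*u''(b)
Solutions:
 u(b) = C1 + C2*sqrt(k)*erf(sqrt(2)*b*sqrt(1/k)/2)


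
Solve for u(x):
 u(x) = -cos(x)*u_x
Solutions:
 u(x) = C1*sqrt(sin(x) - 1)/sqrt(sin(x) + 1)


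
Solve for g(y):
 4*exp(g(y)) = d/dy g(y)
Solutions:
 g(y) = log(-1/(C1 + 4*y))


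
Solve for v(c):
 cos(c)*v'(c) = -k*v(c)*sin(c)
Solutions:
 v(c) = C1*exp(k*log(cos(c)))


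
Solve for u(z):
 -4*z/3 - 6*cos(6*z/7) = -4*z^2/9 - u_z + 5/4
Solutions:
 u(z) = C1 - 4*z^3/27 + 2*z^2/3 + 5*z/4 + 7*sin(6*z/7)


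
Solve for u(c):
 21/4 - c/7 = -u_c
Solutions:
 u(c) = C1 + c^2/14 - 21*c/4


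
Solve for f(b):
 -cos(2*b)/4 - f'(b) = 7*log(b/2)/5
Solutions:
 f(b) = C1 - 7*b*log(b)/5 + 7*b*log(2)/5 + 7*b/5 - sin(2*b)/8


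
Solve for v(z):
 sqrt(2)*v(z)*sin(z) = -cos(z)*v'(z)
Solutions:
 v(z) = C1*cos(z)^(sqrt(2))


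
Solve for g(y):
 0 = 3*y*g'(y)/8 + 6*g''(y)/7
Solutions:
 g(y) = C1 + C2*erf(sqrt(14)*y/8)


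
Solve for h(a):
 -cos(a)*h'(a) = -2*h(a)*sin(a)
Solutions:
 h(a) = C1/cos(a)^2


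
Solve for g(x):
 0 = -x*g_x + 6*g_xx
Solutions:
 g(x) = C1 + C2*erfi(sqrt(3)*x/6)


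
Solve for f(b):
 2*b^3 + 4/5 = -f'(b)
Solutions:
 f(b) = C1 - b^4/2 - 4*b/5


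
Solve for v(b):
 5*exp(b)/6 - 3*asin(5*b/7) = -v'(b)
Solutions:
 v(b) = C1 + 3*b*asin(5*b/7) + 3*sqrt(49 - 25*b^2)/5 - 5*exp(b)/6


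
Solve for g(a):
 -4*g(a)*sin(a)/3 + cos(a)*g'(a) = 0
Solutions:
 g(a) = C1/cos(a)^(4/3)


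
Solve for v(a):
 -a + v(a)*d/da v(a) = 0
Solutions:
 v(a) = -sqrt(C1 + a^2)
 v(a) = sqrt(C1 + a^2)


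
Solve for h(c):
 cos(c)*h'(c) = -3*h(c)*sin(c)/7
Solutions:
 h(c) = C1*cos(c)^(3/7)


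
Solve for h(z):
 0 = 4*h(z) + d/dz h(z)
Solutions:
 h(z) = C1*exp(-4*z)


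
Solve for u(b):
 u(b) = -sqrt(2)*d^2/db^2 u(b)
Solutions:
 u(b) = C1*sin(2^(3/4)*b/2) + C2*cos(2^(3/4)*b/2)


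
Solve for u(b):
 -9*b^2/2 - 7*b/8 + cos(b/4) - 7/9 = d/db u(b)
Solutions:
 u(b) = C1 - 3*b^3/2 - 7*b^2/16 - 7*b/9 + 4*sin(b/4)


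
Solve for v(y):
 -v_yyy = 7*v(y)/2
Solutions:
 v(y) = C3*exp(-2^(2/3)*7^(1/3)*y/2) + (C1*sin(2^(2/3)*sqrt(3)*7^(1/3)*y/4) + C2*cos(2^(2/3)*sqrt(3)*7^(1/3)*y/4))*exp(2^(2/3)*7^(1/3)*y/4)
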